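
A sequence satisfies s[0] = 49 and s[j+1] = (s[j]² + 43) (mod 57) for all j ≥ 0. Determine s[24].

Computing terms: s[0] = 49,  s[1] = 50,  s[2] = 35,  s[3] = 14,  s[4] = 11,  s[5] = 50.
Since s[5] = s[1] = 50, the sequence is eventually periodic: after a pre-period of length 1 it cycles with period 4.
For j ≥ 1, s[j] depends only on (j - 1) mod 4. (24 - 1) mod 4 = 3, so s[24] = s[4] = 11.

11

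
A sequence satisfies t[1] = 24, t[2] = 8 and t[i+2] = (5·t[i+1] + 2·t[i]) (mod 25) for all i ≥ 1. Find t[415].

17

We have t[1] = 24; t[2] = 8; t[3] = 13; t[4] = 6; t[5] = 6; t[6] = 17; t[7] = 22; t[8] = 19; t[9] = 14; t[10] = 8; t[11] = 18; t[12] = 6; t[13] = 16; t[14] = 17; t[15] = 17; t[16] = 19; t[17] = 4; t[18] = 8; t[19] = 23; t[20] = 6; t[21] = 1; t[22] = 17; t[23] = 12; t[24] = 19; t[25] = 19; t[26] = 8; t[27] = 3; t[28] = 6; t[29] = 11; t[30] = 17; t[31] = 7; t[32] = 19; t[33] = 9; t[34] = 8; t[35] = 8; t[36] = 6; t[37] = 21; t[38] = 17; t[39] = 2; t[40] = 19; t[41] = 24; t[42] = 8.
Since (t[41], t[42]) = (t[1], t[2]) = (24, 8) (two consecutive terms determine the rest), the sequence is periodic with period 40.
So t[415] = t[1 + ((415-1) mod 40)] = t[15] = 17.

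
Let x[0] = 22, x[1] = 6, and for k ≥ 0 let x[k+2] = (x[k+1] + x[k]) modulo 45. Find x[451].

34

We have x[0] = 22, x[1] = 6, x[2] = 28, x[3] = 34, x[4] = 17, x[5] = 6, x[6] = 23, x[7] = 29, x[8] = 7, x[9] = 36, x[10] = 43, x[11] = 34, x[12] = 32, x[13] = 21, x[14] = 8, x[15] = 29, x[16] = 37, x[17] = 21, x[18] = 13, x[19] = 34, x[20] = 2, x[21] = 36, x[22] = 38, x[23] = 29, x[24] = 22, x[25] = 6.
The sequence repeats with period 24.
(451 - 0) mod 24 = 19, so x[451] = x[19] = 34.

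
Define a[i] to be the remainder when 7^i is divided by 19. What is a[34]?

7

Computing terms: a[0] = 1, a[1] = 7, a[2] = 11, a[3] = 1.
Since a[3] = a[0] = 1, the sequence is periodic with period 3.
(34 - 0) mod 3 = 1, so a[34] = a[1] = 7.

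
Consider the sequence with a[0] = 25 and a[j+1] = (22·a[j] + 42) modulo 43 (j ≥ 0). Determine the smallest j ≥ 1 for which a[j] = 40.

4

We have a[0] = 25,  a[1] = 33,  a[2] = 37,  a[3] = 39,  a[4] = 40,  a[5] = 19,  a[6] = 30,  a[7] = 14,  a[8] = 6,  a[9] = 2,  a[10] = 0,  a[11] = 42,  a[12] = 20,  a[13] = 9,  a[14] = 25.
The sequence repeats with period 14.
The value 40 first appears (with j ≥ 1) at a[4].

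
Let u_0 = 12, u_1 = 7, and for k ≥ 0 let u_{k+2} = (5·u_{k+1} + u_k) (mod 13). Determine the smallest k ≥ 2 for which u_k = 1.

Computing terms: u_0 = 12, u_1 = 7, u_2 = 8, u_3 = 8, u_4 = 9, u_5 = 1, u_6 = 1, u_7 = 6, u_8 = 5, u_9 = 5, u_{10} = 4, u_{11} = 12, u_{12} = 12, u_{13} = 7.
The sequence repeats with period 12.
The value 1 first appears (with k ≥ 2) at u_5.

5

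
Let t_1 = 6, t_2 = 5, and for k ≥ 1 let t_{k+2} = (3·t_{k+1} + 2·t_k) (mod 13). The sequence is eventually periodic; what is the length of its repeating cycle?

Listing terms: t_1 = 6,  t_2 = 5,  t_3 = 1,  t_4 = 0,  t_5 = 2,  t_6 = 6,  t_7 = 9,  t_8 = 0,  t_9 = 5,  t_{10} = 2,  t_{11} = 3,  t_{12} = 0,  t_{13} = 6,  t_{14} = 5.
Since (t_{13}, t_{14}) = (t_1, t_2) = (6, 5) (two consecutive terms determine the rest), the sequence is periodic with period 12.

12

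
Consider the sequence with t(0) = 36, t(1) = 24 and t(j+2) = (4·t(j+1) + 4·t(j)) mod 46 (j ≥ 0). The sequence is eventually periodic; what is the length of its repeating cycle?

t(0) = 36; t(1) = 24; t(2) = 10; t(3) = 44; t(4) = 32; t(5) = 28; t(6) = 10; t(7) = 14; t(8) = 4; t(9) = 26; t(10) = 28; t(11) = 32; t(12) = 10; t(13) = 30; t(14) = 22; t(15) = 24; t(16) = 0; t(17) = 4; t(18) = 16; t(19) = 34; t(20) = 16; t(21) = 16; t(22) = 36; t(23) = 24.
Since (t(22), t(23)) = (t(0), t(1)) = (36, 24) (two consecutive terms determine the rest), the sequence is periodic with period 22.

22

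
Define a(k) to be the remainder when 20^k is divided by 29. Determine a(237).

We have a(1) = 20, a(2) = 23, a(3) = 25, a(4) = 7, a(5) = 24, a(6) = 16, a(7) = 1, a(8) = 20.
Since a(8) = a(1) = 20, the sequence is periodic with period 7.
(237 - 1) mod 7 = 5, so a(237) = a(6) = 16.

16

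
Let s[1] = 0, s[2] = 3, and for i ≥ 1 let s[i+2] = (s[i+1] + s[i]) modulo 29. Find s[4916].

Listing terms: s[1] = 0; s[2] = 3; s[3] = 3; s[4] = 6; s[5] = 9; s[6] = 15; s[7] = 24; s[8] = 10; s[9] = 5; s[10] = 15; s[11] = 20; s[12] = 6; s[13] = 26; s[14] = 3; s[15] = 0; s[16] = 3.
The sequence repeats with period 14.
(4916 - 1) mod 14 = 1, so s[4916] = s[2] = 3.

3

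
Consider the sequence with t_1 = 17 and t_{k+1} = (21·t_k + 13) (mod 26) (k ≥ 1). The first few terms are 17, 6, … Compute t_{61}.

Listing terms: t_1 = 17; t_2 = 6; t_3 = 9; t_4 = 20; t_5 = 17.
The sequence repeats with period 4.
So t_{61} = t_{1 + ((61-1) mod 4)} = t_1 = 17.

17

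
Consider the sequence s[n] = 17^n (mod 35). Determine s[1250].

We have s[1] = 17,  s[2] = 9,  s[3] = 13,  s[4] = 11,  s[5] = 12,  s[6] = 29,  s[7] = 3,  s[8] = 16,  s[9] = 27,  s[10] = 4,  s[11] = 33,  s[12] = 1,  s[13] = 17.
Since s[13] = s[1] = 17, the sequence is periodic with period 12.
(1250 - 1) mod 12 = 1, so s[1250] = s[2] = 9.

9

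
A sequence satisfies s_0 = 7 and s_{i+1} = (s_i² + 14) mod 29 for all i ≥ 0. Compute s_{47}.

19

s_0 = 7,  s_1 = 5,  s_2 = 10,  s_3 = 27,  s_4 = 18,  s_5 = 19,  s_6 = 27.
Since s_6 = s_3 = 27, the sequence is eventually periodic: after a pre-period of length 3 it cycles with period 3.
For i ≥ 3, s_i depends only on (i - 3) mod 3. (47 - 3) mod 3 = 2, so s_{47} = s_5 = 19.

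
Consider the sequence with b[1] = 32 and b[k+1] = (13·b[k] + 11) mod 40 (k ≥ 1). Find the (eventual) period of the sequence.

8

b[1] = 32,  b[2] = 27,  b[3] = 2,  b[4] = 37,  b[5] = 12,  b[6] = 7,  b[7] = 22,  b[8] = 17,  b[9] = 32.
The sequence repeats with period 8.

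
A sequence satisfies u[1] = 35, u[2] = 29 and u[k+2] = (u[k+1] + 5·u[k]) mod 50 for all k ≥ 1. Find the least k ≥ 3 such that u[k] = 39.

11

We have u[1] = 35,  u[2] = 29,  u[3] = 4,  u[4] = 49,  u[5] = 19,  u[6] = 14,  u[7] = 9,  u[8] = 29,  u[9] = 24,  u[10] = 19,  u[11] = 39,  u[12] = 34,  u[13] = 29,  u[14] = 49,  u[15] = 44,  u[16] = 39,  u[17] = 9,  u[18] = 4,  u[19] = 49.
Since (u[18], u[19]) = (u[3], u[4]) = (4, 49) (two consecutive terms determine the rest), the sequence is eventually periodic: after a pre-period of length 2 it cycles with period 15.
The value 39 first appears (with k ≥ 3) at u[11].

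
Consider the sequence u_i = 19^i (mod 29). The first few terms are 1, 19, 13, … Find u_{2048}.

u_0 = 1, u_1 = 19, u_2 = 13, u_3 = 15, u_4 = 24, u_5 = 21, u_6 = 22, u_7 = 12, u_8 = 25, u_9 = 11, u_{10} = 6, u_{11} = 27, u_{12} = 20, u_{13} = 3, u_{14} = 28, u_{15} = 10, u_{16} = 16, u_{17} = 14, u_{18} = 5, u_{19} = 8, u_{20} = 7, u_{21} = 17, u_{22} = 4, u_{23} = 18, u_{24} = 23, u_{25} = 2, u_{26} = 9, u_{27} = 26, u_{28} = 1.
Since u_{28} = u_0 = 1, the sequence is periodic with period 28.
(2048 - 0) mod 28 = 4, so u_{2048} = u_4 = 24.

24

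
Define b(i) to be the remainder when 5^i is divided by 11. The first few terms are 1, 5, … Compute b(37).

Computing terms: b(0) = 1,  b(1) = 5,  b(2) = 3,  b(3) = 4,  b(4) = 9,  b(5) = 1.
Since b(5) = b(0) = 1, the sequence is periodic with period 5.
So b(37) = b(0 + ((37-0) mod 5)) = b(2) = 3.

3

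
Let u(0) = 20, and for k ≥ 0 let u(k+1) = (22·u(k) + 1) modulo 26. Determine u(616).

u(0) = 20, u(1) = 25, u(2) = 5, u(3) = 7, u(4) = 25.
Since u(4) = u(1) = 25, the sequence is eventually periodic: after a pre-period of length 1 it cycles with period 3.
For k ≥ 1, u(k) depends only on (k - 1) mod 3. (616 - 1) mod 3 = 0, so u(616) = u(1) = 25.

25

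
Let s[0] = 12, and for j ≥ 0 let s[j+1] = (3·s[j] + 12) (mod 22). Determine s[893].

We have s[0] = 12, s[1] = 4, s[2] = 2, s[3] = 18, s[4] = 0, s[5] = 12.
The sequence repeats with period 5.
So s[893] = s[0 + ((893-0) mod 5)] = s[3] = 18.

18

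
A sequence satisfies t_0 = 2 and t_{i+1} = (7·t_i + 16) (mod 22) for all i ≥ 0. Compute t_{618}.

t_0 = 2, t_1 = 8, t_2 = 6, t_3 = 14, t_4 = 4, t_5 = 0, t_6 = 16, t_7 = 18, t_8 = 10, t_9 = 20, t_{10} = 2.
Since t_{10} = t_0 = 2, the sequence is periodic with period 10.
(618 - 0) mod 10 = 8, so t_{618} = t_8 = 10.

10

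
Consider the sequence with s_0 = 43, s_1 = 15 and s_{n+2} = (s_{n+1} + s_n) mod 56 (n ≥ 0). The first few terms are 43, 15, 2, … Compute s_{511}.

We have s_0 = 43; s_1 = 15; s_2 = 2; s_3 = 17; s_4 = 19; s_5 = 36; s_6 = 55; s_7 = 35; s_8 = 34; s_9 = 13; s_{10} = 47; s_{11} = 4; s_{12} = 51; s_{13} = 55; s_{14} = 50; s_{15} = 49; s_{16} = 43; s_{17} = 36; s_{18} = 23; s_{19} = 3; s_{20} = 26; s_{21} = 29; s_{22} = 55; s_{23} = 28; s_{24} = 27; s_{25} = 55; s_{26} = 26; s_{27} = 25; s_{28} = 51; s_{29} = 20; s_{30} = 15; s_{31} = 35; s_{32} = 50; s_{33} = 29; s_{34} = 23; s_{35} = 52; s_{36} = 19; s_{37} = 15; s_{38} = 34; s_{39} = 49; s_{40} = 27; s_{41} = 20; s_{42} = 47; s_{43} = 11; s_{44} = 2; s_{45} = 13; s_{46} = 15; s_{47} = 28; s_{48} = 43; s_{49} = 15.
Since (s_{48}, s_{49}) = (s_0, s_1) = (43, 15) (two consecutive terms determine the rest), the sequence is periodic with period 48.
(511 - 0) mod 48 = 31, so s_{511} = s_{31} = 35.

35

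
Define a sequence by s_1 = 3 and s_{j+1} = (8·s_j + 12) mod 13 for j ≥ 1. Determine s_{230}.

10

We have s_1 = 3; s_2 = 10; s_3 = 1; s_4 = 7; s_5 = 3.
Since s_5 = s_1 = 3, the sequence is periodic with period 4.
(230 - 1) mod 4 = 1, so s_{230} = s_2 = 10.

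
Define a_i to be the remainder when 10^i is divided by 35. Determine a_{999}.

a_1 = 10, a_2 = 30, a_3 = 20, a_4 = 25, a_5 = 5, a_6 = 15, a_7 = 10.
Since a_7 = a_1 = 10, the sequence is periodic with period 6.
So a_{999} = a_{1 + ((999-1) mod 6)} = a_3 = 20.

20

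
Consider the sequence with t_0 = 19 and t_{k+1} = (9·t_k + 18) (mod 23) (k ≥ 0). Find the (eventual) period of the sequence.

Listing terms: t_0 = 19, t_1 = 5, t_2 = 17, t_3 = 10, t_4 = 16, t_5 = 1, t_6 = 4, t_7 = 8, t_8 = 21, t_9 = 0, t_{10} = 18, t_{11} = 19.
The sequence repeats with period 11.

11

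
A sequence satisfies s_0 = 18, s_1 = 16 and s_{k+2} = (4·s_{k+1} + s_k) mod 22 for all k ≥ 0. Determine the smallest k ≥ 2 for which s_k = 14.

3

Listing terms: s_0 = 18, s_1 = 16, s_2 = 16, s_3 = 14, s_4 = 6, s_5 = 16, s_6 = 4, s_7 = 10, s_8 = 0, s_9 = 10, s_{10} = 18, s_{11} = 16.
Since (s_{10}, s_{11}) = (s_0, s_1) = (18, 16) (two consecutive terms determine the rest), the sequence is periodic with period 10.
The value 14 first appears (with k ≥ 2) at s_3.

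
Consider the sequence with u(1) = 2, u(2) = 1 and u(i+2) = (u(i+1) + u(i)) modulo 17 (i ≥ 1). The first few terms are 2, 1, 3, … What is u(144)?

16

We have u(1) = 2, u(2) = 1, u(3) = 3, u(4) = 4, u(5) = 7, u(6) = 11, u(7) = 1, u(8) = 12, u(9) = 13, u(10) = 8, u(11) = 4, u(12) = 12, u(13) = 16, u(14) = 11, u(15) = 10, u(16) = 4, u(17) = 14, u(18) = 1, u(19) = 15, u(20) = 16, u(21) = 14, u(22) = 13, u(23) = 10, u(24) = 6, u(25) = 16, u(26) = 5, u(27) = 4, u(28) = 9, u(29) = 13, u(30) = 5, u(31) = 1, u(32) = 6, u(33) = 7, u(34) = 13, u(35) = 3, u(36) = 16, u(37) = 2, u(38) = 1.
The sequence repeats with period 36.
(144 - 1) mod 36 = 35, so u(144) = u(36) = 16.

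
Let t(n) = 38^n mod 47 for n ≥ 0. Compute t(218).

16

t(0) = 1, t(1) = 38, t(2) = 34, t(3) = 23, t(4) = 28, t(5) = 30, t(6) = 12, t(7) = 33, t(8) = 32, t(9) = 41, t(10) = 7, t(11) = 31, t(12) = 3, t(13) = 20, t(14) = 8, t(15) = 22, t(16) = 37, t(17) = 43, t(18) = 36, t(19) = 5, t(20) = 2, t(21) = 29, t(22) = 21, t(23) = 46, t(24) = 9, t(25) = 13, t(26) = 24, t(27) = 19, t(28) = 17, t(29) = 35, t(30) = 14, t(31) = 15, t(32) = 6, t(33) = 40, t(34) = 16, t(35) = 44, t(36) = 27, t(37) = 39, t(38) = 25, t(39) = 10, t(40) = 4, t(41) = 11, t(42) = 42, t(43) = 45, t(44) = 18, t(45) = 26, t(46) = 1.
Since t(46) = t(0) = 1, the sequence is periodic with period 46.
(218 - 0) mod 46 = 34, so t(218) = t(34) = 16.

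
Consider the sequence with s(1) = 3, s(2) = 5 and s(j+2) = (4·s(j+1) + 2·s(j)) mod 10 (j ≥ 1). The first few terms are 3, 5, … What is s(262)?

0

We have s(1) = 3, s(2) = 5, s(3) = 6, s(4) = 4, s(5) = 8, s(6) = 0, s(7) = 6, s(8) = 4.
Since (s(7), s(8)) = (s(3), s(4)) = (6, 4) (two consecutive terms determine the rest), the sequence is eventually periodic: after a pre-period of length 2 it cycles with period 4.
For j ≥ 3, s(j) depends only on (j - 3) mod 4. (262 - 3) mod 4 = 3, so s(262) = s(6) = 0.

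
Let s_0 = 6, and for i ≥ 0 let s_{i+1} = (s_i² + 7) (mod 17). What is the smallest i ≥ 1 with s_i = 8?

Computing terms: s_0 = 6,  s_1 = 9,  s_2 = 3,  s_3 = 16,  s_4 = 8,  s_5 = 3.
Since s_5 = s_2 = 3, the sequence is eventually periodic: after a pre-period of length 2 it cycles with period 3.
The value 8 first appears (with i ≥ 1) at s_4.

4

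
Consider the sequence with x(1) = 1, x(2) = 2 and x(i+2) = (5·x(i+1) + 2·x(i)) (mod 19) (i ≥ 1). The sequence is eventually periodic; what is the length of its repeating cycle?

We have x(1) = 1; x(2) = 2; x(3) = 12; x(4) = 7; x(5) = 2; x(6) = 5; x(7) = 10; x(8) = 3; x(9) = 16; x(10) = 10; x(11) = 6; x(12) = 12; x(13) = 15; x(14) = 4; x(15) = 12; x(16) = 11; x(17) = 3; x(18) = 18; x(19) = 1; x(20) = 3; x(21) = 17; x(22) = 15; x(23) = 14; x(24) = 5; x(25) = 15; x(26) = 9; x(27) = 18; x(28) = 13; x(29) = 6; x(30) = 18; x(31) = 7; x(32) = 14; x(33) = 8; x(34) = 11; x(35) = 14; x(36) = 16; x(37) = 13; x(38) = 2; x(39) = 17; x(40) = 13; x(41) = 4; x(42) = 8; x(43) = 10; x(44) = 9; x(45) = 8; x(46) = 1; x(47) = 2.
The sequence repeats with period 45.

45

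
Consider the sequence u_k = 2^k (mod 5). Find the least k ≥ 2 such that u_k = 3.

3

Listing terms: u_1 = 2, u_2 = 4, u_3 = 3, u_4 = 1, u_5 = 2.
Since u_5 = u_1 = 2, the sequence is periodic with period 4.
The value 3 first appears (with k ≥ 2) at u_3.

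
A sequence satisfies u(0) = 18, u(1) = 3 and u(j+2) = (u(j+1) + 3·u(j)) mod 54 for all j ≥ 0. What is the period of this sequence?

u(0) = 18, u(1) = 3, u(2) = 3, u(3) = 12, u(4) = 21, u(5) = 3, u(6) = 12.
Since (u(5), u(6)) = (u(2), u(3)) = (3, 12) (two consecutive terms determine the rest), the sequence is eventually periodic: after a pre-period of length 2 it cycles with period 3.

3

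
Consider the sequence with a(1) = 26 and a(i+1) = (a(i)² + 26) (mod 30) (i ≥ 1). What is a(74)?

12

Computing terms: a(1) = 26; a(2) = 12; a(3) = 20; a(4) = 6; a(5) = 2; a(6) = 0; a(7) = 26.
Since a(7) = a(1) = 26, the sequence is periodic with period 6.
(74 - 1) mod 6 = 1, so a(74) = a(2) = 12.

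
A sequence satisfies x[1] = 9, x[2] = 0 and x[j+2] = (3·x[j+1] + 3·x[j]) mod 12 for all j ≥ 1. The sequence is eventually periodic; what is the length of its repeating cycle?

3

Computing terms: x[1] = 9; x[2] = 0; x[3] = 3; x[4] = 9; x[5] = 0.
The sequence repeats with period 3.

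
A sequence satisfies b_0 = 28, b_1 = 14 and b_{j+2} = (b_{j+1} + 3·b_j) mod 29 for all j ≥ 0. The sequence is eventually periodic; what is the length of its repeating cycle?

28

b_0 = 28, b_1 = 14, b_2 = 11, b_3 = 24, b_4 = 28, b_5 = 13, b_6 = 10, b_7 = 20, b_8 = 21, b_9 = 23, b_{10} = 28, b_{11} = 10, b_{12} = 7, b_{13} = 8, b_{14} = 0, b_{15} = 24, b_{16} = 24, b_{17} = 9, b_{18} = 23, b_{19} = 21, b_{20} = 3, b_{21} = 8, b_{22} = 17, b_{23} = 12, b_{24} = 5, b_{25} = 12, b_{26} = 27, b_{27} = 5, b_{28} = 28, b_{29} = 14.
The sequence repeats with period 28.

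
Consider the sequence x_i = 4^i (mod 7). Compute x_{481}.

Listing terms: x_1 = 4; x_2 = 2; x_3 = 1; x_4 = 4.
The sequence repeats with period 3.
So x_{481} = x_{1 + ((481-1) mod 3)} = x_1 = 4.

4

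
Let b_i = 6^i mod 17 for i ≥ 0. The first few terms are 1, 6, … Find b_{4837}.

7

Computing terms: b_0 = 1; b_1 = 6; b_2 = 2; b_3 = 12; b_4 = 4; b_5 = 7; b_6 = 8; b_7 = 14; b_8 = 16; b_9 = 11; b_{10} = 15; b_{11} = 5; b_{12} = 13; b_{13} = 10; b_{14} = 9; b_{15} = 3; b_{16} = 1.
Since b_{16} = b_0 = 1, the sequence is periodic with period 16.
So b_{4837} = b_{0 + ((4837-0) mod 16)} = b_5 = 7.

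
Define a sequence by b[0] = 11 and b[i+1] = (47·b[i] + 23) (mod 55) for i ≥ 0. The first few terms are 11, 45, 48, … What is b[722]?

We have b[0] = 11, b[1] = 45, b[2] = 48, b[3] = 24, b[4] = 51, b[5] = 0, b[6] = 23, b[7] = 4, b[8] = 46, b[9] = 40, b[10] = 33, b[11] = 34, b[12] = 26, b[13] = 35, b[14] = 18, b[15] = 44, b[16] = 1, b[17] = 15, b[18] = 13, b[19] = 29, b[20] = 11.
The sequence repeats with period 20.
(722 - 0) mod 20 = 2, so b[722] = b[2] = 48.

48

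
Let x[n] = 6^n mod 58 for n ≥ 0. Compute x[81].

We have x[0] = 1; x[1] = 6; x[2] = 36; x[3] = 42; x[4] = 20; x[5] = 4; x[6] = 24; x[7] = 28; x[8] = 52; x[9] = 22; x[10] = 16; x[11] = 38; x[12] = 54; x[13] = 34; x[14] = 30; x[15] = 6.
Since x[15] = x[1] = 6, the sequence is eventually periodic: after a pre-period of length 1 it cycles with period 14.
For n ≥ 1, x[n] depends only on (n - 1) mod 14. (81 - 1) mod 14 = 10, so x[81] = x[11] = 38.

38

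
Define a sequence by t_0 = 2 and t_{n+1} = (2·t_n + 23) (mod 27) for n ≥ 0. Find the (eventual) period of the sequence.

We have t_0 = 2,  t_1 = 0,  t_2 = 23,  t_3 = 15,  t_4 = 26,  t_5 = 21,  t_6 = 11,  t_7 = 18,  t_8 = 5,  t_9 = 6,  t_{10} = 8,  t_{11} = 12,  t_{12} = 20,  t_{13} = 9,  t_{14} = 14,  t_{15} = 24,  t_{16} = 17,  t_{17} = 3,  t_{18} = 2.
Since t_{18} = t_0 = 2, the sequence is periodic with period 18.

18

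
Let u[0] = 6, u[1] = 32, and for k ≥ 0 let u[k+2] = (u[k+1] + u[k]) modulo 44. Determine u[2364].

We have u[0] = 6, u[1] = 32, u[2] = 38, u[3] = 26, u[4] = 20, u[5] = 2, u[6] = 22, u[7] = 24, u[8] = 2, u[9] = 26, u[10] = 28, u[11] = 10, u[12] = 38, u[13] = 4, u[14] = 42, u[15] = 2, u[16] = 0, u[17] = 2, u[18] = 2, u[19] = 4, u[20] = 6, u[21] = 10, u[22] = 16, u[23] = 26, u[24] = 42, u[25] = 24, u[26] = 22, u[27] = 2, u[28] = 24, u[29] = 26, u[30] = 6, u[31] = 32.
The sequence repeats with period 30.
So u[2364] = u[0 + ((2364-0) mod 30)] = u[24] = 42.

42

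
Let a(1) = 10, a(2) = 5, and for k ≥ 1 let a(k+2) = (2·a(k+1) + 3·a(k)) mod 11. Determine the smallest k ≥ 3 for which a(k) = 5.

a(1) = 10; a(2) = 5; a(3) = 7; a(4) = 7; a(5) = 2; a(6) = 3; a(7) = 1; a(8) = 0; a(9) = 3; a(10) = 6; a(11) = 10; a(12) = 5.
Since (a(11), a(12)) = (a(1), a(2)) = (10, 5) (two consecutive terms determine the rest), the sequence is periodic with period 10.
The value 5 next appears (with k ≥ 3) at a(12).

12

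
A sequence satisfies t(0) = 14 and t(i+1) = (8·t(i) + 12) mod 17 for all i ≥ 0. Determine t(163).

Listing terms: t(0) = 14; t(1) = 5; t(2) = 1; t(3) = 3; t(4) = 2; t(5) = 11; t(6) = 15; t(7) = 13; t(8) = 14.
The sequence repeats with period 8.
So t(163) = t(0 + ((163-0) mod 8)) = t(3) = 3.

3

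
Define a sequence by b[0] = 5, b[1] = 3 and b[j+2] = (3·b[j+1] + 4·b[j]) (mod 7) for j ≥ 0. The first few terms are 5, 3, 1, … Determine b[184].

We have b[0] = 5,  b[1] = 3,  b[2] = 1,  b[3] = 1,  b[4] = 0,  b[5] = 4,  b[6] = 5,  b[7] = 3.
Since (b[6], b[7]) = (b[0], b[1]) = (5, 3) (two consecutive terms determine the rest), the sequence is periodic with period 6.
So b[184] = b[0 + ((184-0) mod 6)] = b[4] = 0.

0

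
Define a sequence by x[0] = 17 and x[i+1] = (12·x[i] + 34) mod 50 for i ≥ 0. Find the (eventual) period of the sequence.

20

Listing terms: x[0] = 17; x[1] = 38; x[2] = 40; x[3] = 14; x[4] = 2; x[5] = 8; x[6] = 30; x[7] = 44; x[8] = 12; x[9] = 28; x[10] = 20; x[11] = 24; x[12] = 22; x[13] = 48; x[14] = 10; x[15] = 4; x[16] = 32; x[17] = 18; x[18] = 0; x[19] = 34; x[20] = 42; x[21] = 38.
Since x[21] = x[1] = 38, the sequence is eventually periodic: after a pre-period of length 1 it cycles with period 20.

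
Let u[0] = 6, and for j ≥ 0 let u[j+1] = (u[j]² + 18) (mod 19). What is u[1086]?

6

We have u[0] = 6, u[1] = 16, u[2] = 8, u[3] = 6.
Since u[3] = u[0] = 6, the sequence is periodic with period 3.
(1086 - 0) mod 3 = 0, so u[1086] = u[0] = 6.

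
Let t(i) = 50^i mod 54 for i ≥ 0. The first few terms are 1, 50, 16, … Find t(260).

t(0) = 1,  t(1) = 50,  t(2) = 16,  t(3) = 44,  t(4) = 40,  t(5) = 2,  t(6) = 46,  t(7) = 32,  t(8) = 34,  t(9) = 26,  t(10) = 4,  t(11) = 38,  t(12) = 10,  t(13) = 14,  t(14) = 52,  t(15) = 8,  t(16) = 22,  t(17) = 20,  t(18) = 28,  t(19) = 50.
Since t(19) = t(1) = 50, the sequence is eventually periodic: after a pre-period of length 1 it cycles with period 18.
For i ≥ 1, t(i) depends only on (i - 1) mod 18. (260 - 1) mod 18 = 7, so t(260) = t(8) = 34.

34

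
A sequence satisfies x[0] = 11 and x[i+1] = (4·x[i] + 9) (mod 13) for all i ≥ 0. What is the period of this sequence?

6

Computing terms: x[0] = 11, x[1] = 1, x[2] = 0, x[3] = 9, x[4] = 6, x[5] = 7, x[6] = 11.
Since x[6] = x[0] = 11, the sequence is periodic with period 6.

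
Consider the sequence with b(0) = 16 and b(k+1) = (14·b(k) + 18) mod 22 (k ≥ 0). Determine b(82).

b(0) = 16; b(1) = 0; b(2) = 18; b(3) = 6; b(4) = 14; b(5) = 16.
Since b(5) = b(0) = 16, the sequence is periodic with period 5.
So b(82) = b(0 + ((82-0) mod 5)) = b(2) = 18.

18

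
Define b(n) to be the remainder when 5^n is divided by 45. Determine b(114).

10

We have b(0) = 1,  b(1) = 5,  b(2) = 25,  b(3) = 35,  b(4) = 40,  b(5) = 20,  b(6) = 10,  b(7) = 5.
Since b(7) = b(1) = 5, the sequence is eventually periodic: after a pre-period of length 1 it cycles with period 6.
For n ≥ 1, b(n) depends only on (n - 1) mod 6. (114 - 1) mod 6 = 5, so b(114) = b(6) = 10.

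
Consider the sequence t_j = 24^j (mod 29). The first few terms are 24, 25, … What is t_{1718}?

20

We have t_1 = 24, t_2 = 25, t_3 = 20, t_4 = 16, t_5 = 7, t_6 = 23, t_7 = 1, t_8 = 24.
The sequence repeats with period 7.
So t_{1718} = t_{1 + ((1718-1) mod 7)} = t_3 = 20.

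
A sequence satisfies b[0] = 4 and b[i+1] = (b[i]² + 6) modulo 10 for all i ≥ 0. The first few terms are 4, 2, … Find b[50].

0

We have b[0] = 4; b[1] = 2; b[2] = 0; b[3] = 6; b[4] = 2.
Since b[4] = b[1] = 2, the sequence is eventually periodic: after a pre-period of length 1 it cycles with period 3.
For i ≥ 1, b[i] depends only on (i - 1) mod 3. (50 - 1) mod 3 = 1, so b[50] = b[2] = 0.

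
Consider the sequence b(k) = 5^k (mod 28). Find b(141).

13

Listing terms: b(0) = 1,  b(1) = 5,  b(2) = 25,  b(3) = 13,  b(4) = 9,  b(5) = 17,  b(6) = 1.
Since b(6) = b(0) = 1, the sequence is periodic with period 6.
So b(141) = b(0 + ((141-0) mod 6)) = b(3) = 13.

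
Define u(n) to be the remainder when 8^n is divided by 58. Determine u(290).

u(0) = 1; u(1) = 8; u(2) = 6; u(3) = 48; u(4) = 36; u(5) = 56; u(6) = 42; u(7) = 46; u(8) = 20; u(9) = 44; u(10) = 4; u(11) = 32; u(12) = 24; u(13) = 18; u(14) = 28; u(15) = 50; u(16) = 52; u(17) = 10; u(18) = 22; u(19) = 2; u(20) = 16; u(21) = 12; u(22) = 38; u(23) = 14; u(24) = 54; u(25) = 26; u(26) = 34; u(27) = 40; u(28) = 30; u(29) = 8.
Since u(29) = u(1) = 8, the sequence is eventually periodic: after a pre-period of length 1 it cycles with period 28.
For n ≥ 1, u(n) depends only on (n - 1) mod 28. (290 - 1) mod 28 = 9, so u(290) = u(10) = 4.

4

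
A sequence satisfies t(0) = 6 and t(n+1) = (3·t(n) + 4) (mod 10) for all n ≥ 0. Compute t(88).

6

Listing terms: t(0) = 6; t(1) = 2; t(2) = 0; t(3) = 4; t(4) = 6.
The sequence repeats with period 4.
So t(88) = t(0 + ((88-0) mod 4)) = t(0) = 6.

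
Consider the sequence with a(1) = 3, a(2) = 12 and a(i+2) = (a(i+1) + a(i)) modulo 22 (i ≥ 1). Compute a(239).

16

Computing terms: a(1) = 3,  a(2) = 12,  a(3) = 15,  a(4) = 5,  a(5) = 20,  a(6) = 3,  a(7) = 1,  a(8) = 4,  a(9) = 5,  a(10) = 9,  a(11) = 14,  a(12) = 1,  a(13) = 15,  a(14) = 16,  a(15) = 9,  a(16) = 3,  a(17) = 12.
The sequence repeats with period 15.
(239 - 1) mod 15 = 13, so a(239) = a(14) = 16.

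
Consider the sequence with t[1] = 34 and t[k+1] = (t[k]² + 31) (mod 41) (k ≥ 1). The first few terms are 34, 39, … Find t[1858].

36

We have t[1] = 34, t[2] = 39, t[3] = 35, t[4] = 26, t[5] = 10, t[6] = 8, t[7] = 13, t[8] = 36, t[9] = 15, t[10] = 10.
Since t[10] = t[5] = 10, the sequence is eventually periodic: after a pre-period of length 4 it cycles with period 5.
For k ≥ 5, t[k] depends only on (k - 5) mod 5. (1858 - 5) mod 5 = 3, so t[1858] = t[8] = 36.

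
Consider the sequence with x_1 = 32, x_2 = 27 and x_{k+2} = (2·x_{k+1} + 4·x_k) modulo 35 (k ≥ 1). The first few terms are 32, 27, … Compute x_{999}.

22

x_1 = 32; x_2 = 27; x_3 = 7; x_4 = 17; x_5 = 27; x_6 = 17; x_7 = 2; x_8 = 2; x_9 = 12; x_{10} = 32; x_{11} = 7; x_{12} = 2; x_{13} = 32; x_{14} = 2; x_{15} = 27; x_{16} = 27; x_{17} = 22; x_{18} = 12; x_{19} = 7; x_{20} = 27; x_{21} = 12; x_{22} = 27; x_{23} = 32; x_{24} = 32; x_{25} = 17; x_{26} = 22; x_{27} = 7; x_{28} = 32; x_{29} = 22; x_{30} = 32; x_{31} = 12; x_{32} = 12; x_{33} = 2; x_{34} = 17; x_{35} = 7; x_{36} = 12; x_{37} = 17; x_{38} = 12; x_{39} = 22; x_{40} = 22; x_{41} = 27; x_{42} = 2; x_{43} = 7; x_{44} = 22; x_{45} = 2; x_{46} = 22; x_{47} = 17; x_{48} = 17; x_{49} = 32; x_{50} = 27.
The sequence repeats with period 48.
(999 - 1) mod 48 = 38, so x_{999} = x_{39} = 22.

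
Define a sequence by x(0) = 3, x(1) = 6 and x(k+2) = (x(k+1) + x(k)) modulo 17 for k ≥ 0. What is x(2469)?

2

x(0) = 3, x(1) = 6, x(2) = 9, x(3) = 15, x(4) = 7, x(5) = 5, x(6) = 12, x(7) = 0, x(8) = 12, x(9) = 12, x(10) = 7, x(11) = 2, x(12) = 9, x(13) = 11, x(14) = 3, x(15) = 14, x(16) = 0, x(17) = 14, x(18) = 14, x(19) = 11, x(20) = 8, x(21) = 2, x(22) = 10, x(23) = 12, x(24) = 5, x(25) = 0, x(26) = 5, x(27) = 5, x(28) = 10, x(29) = 15, x(30) = 8, x(31) = 6, x(32) = 14, x(33) = 3, x(34) = 0, x(35) = 3, x(36) = 3, x(37) = 6.
Since (x(36), x(37)) = (x(0), x(1)) = (3, 6) (two consecutive terms determine the rest), the sequence is periodic with period 36.
(2469 - 0) mod 36 = 21, so x(2469) = x(21) = 2.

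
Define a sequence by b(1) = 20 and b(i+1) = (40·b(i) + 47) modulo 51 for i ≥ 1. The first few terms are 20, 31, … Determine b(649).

2

b(1) = 20; b(2) = 31; b(3) = 12; b(4) = 17; b(5) = 13; b(6) = 6; b(7) = 32; b(8) = 1; b(9) = 36; b(10) = 8; b(11) = 10; b(12) = 39; b(13) = 26; b(14) = 16; b(15) = 24; b(16) = 38; b(17) = 37; b(18) = 48; b(19) = 29; b(20) = 34; b(21) = 30; b(22) = 23; b(23) = 49; b(24) = 18; b(25) = 2; b(26) = 25; b(27) = 27; b(28) = 5; b(29) = 43; b(30) = 33; b(31) = 41; b(32) = 4; b(33) = 3; b(34) = 14; b(35) = 46; b(36) = 0; b(37) = 47; b(38) = 40; b(39) = 15; b(40) = 35; b(41) = 19; b(42) = 42; b(43) = 44; b(44) = 22; b(45) = 9; b(46) = 50; b(47) = 7; b(48) = 21; b(49) = 20.
The sequence repeats with period 48.
So b(649) = b(1 + ((649-1) mod 48)) = b(25) = 2.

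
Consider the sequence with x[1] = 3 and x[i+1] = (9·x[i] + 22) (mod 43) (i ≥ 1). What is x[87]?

33

We have x[1] = 3; x[2] = 6; x[3] = 33; x[4] = 18; x[5] = 12; x[6] = 1; x[7] = 31; x[8] = 0; x[9] = 22; x[10] = 5; x[11] = 24; x[12] = 23; x[13] = 14; x[14] = 19; x[15] = 21; x[16] = 39; x[17] = 29; x[18] = 25; x[19] = 32; x[20] = 9; x[21] = 17; x[22] = 3.
Since x[22] = x[1] = 3, the sequence is periodic with period 21.
(87 - 1) mod 21 = 2, so x[87] = x[3] = 33.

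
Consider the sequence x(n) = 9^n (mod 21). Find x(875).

18

Computing terms: x(0) = 1, x(1) = 9, x(2) = 18, x(3) = 15, x(4) = 9.
Since x(4) = x(1) = 9, the sequence is eventually periodic: after a pre-period of length 1 it cycles with period 3.
For n ≥ 1, x(n) depends only on (n - 1) mod 3. (875 - 1) mod 3 = 1, so x(875) = x(2) = 18.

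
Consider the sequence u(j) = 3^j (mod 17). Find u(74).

We have u(0) = 1,  u(1) = 3,  u(2) = 9,  u(3) = 10,  u(4) = 13,  u(5) = 5,  u(6) = 15,  u(7) = 11,  u(8) = 16,  u(9) = 14,  u(10) = 8,  u(11) = 7,  u(12) = 4,  u(13) = 12,  u(14) = 2,  u(15) = 6,  u(16) = 1.
The sequence repeats with period 16.
So u(74) = u(0 + ((74-0) mod 16)) = u(10) = 8.

8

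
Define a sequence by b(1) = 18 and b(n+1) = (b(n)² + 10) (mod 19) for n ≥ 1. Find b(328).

0

Listing terms: b(1) = 18; b(2) = 11; b(3) = 17; b(4) = 14; b(5) = 16; b(6) = 0; b(7) = 10; b(8) = 15; b(9) = 7; b(10) = 2; b(11) = 14.
Since b(11) = b(4) = 14, the sequence is eventually periodic: after a pre-period of length 3 it cycles with period 7.
For n ≥ 4, b(n) depends only on (n - 4) mod 7. (328 - 4) mod 7 = 2, so b(328) = b(6) = 0.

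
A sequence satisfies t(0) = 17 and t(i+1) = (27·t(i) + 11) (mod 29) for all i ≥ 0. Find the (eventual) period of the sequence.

28

We have t(0) = 17,  t(1) = 6,  t(2) = 28,  t(3) = 13,  t(4) = 14,  t(5) = 12,  t(6) = 16,  t(7) = 8,  t(8) = 24,  t(9) = 21,  t(10) = 27,  t(11) = 15,  t(12) = 10,  t(13) = 20,  t(14) = 0,  t(15) = 11,  t(16) = 18,  t(17) = 4,  t(18) = 3,  t(19) = 5,  t(20) = 1,  t(21) = 9,  t(22) = 22,  t(23) = 25,  t(24) = 19,  t(25) = 2,  t(26) = 7,  t(27) = 26,  t(28) = 17.
The sequence repeats with period 28.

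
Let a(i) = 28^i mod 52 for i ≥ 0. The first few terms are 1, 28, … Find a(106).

36

We have a(0) = 1; a(1) = 28; a(2) = 4; a(3) = 8; a(4) = 16; a(5) = 32; a(6) = 12; a(7) = 24; a(8) = 48; a(9) = 44; a(10) = 36; a(11) = 20; a(12) = 40; a(13) = 28.
Since a(13) = a(1) = 28, the sequence is eventually periodic: after a pre-period of length 1 it cycles with period 12.
For i ≥ 1, a(i) depends only on (i - 1) mod 12. (106 - 1) mod 12 = 9, so a(106) = a(10) = 36.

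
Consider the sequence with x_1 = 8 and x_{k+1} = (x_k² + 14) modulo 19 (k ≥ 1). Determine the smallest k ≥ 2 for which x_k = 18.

Listing terms: x_1 = 8; x_2 = 2; x_3 = 18; x_4 = 15; x_5 = 11; x_6 = 2.
Since x_6 = x_2 = 2, the sequence is eventually periodic: after a pre-period of length 1 it cycles with period 4.
The value 18 first appears (with k ≥ 2) at x_3.

3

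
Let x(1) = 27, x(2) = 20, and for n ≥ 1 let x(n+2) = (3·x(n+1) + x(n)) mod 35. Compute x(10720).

We have x(1) = 27,  x(2) = 20,  x(3) = 17,  x(4) = 1,  x(5) = 20,  x(6) = 26,  x(7) = 28,  x(8) = 5,  x(9) = 8,  x(10) = 29,  x(11) = 25,  x(12) = 34,  x(13) = 22,  x(14) = 30,  x(15) = 7,  x(16) = 16,  x(17) = 20,  x(18) = 6,  x(19) = 3,  x(20) = 15,  x(21) = 13,  x(22) = 19,  x(23) = 0,  x(24) = 19,  x(25) = 22,  x(26) = 15,  x(27) = 32,  x(28) = 6,  x(29) = 15,  x(30) = 16,  x(31) = 28,  x(32) = 30,  x(33) = 13,  x(34) = 34,  x(35) = 10,  x(36) = 29,  x(37) = 27,  x(38) = 5,  x(39) = 7,  x(40) = 26,  x(41) = 15,  x(42) = 1,  x(43) = 18,  x(44) = 20,  x(45) = 8,  x(46) = 9,  x(47) = 0,  x(48) = 9,  x(49) = 27,  x(50) = 20.
The sequence repeats with period 48.
(10720 - 1) mod 48 = 15, so x(10720) = x(16) = 16.

16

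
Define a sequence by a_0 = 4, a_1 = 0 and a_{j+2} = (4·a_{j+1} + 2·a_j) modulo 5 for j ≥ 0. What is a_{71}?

2

We have a_0 = 4, a_1 = 0, a_2 = 3, a_3 = 2, a_4 = 4, a_5 = 0.
The sequence repeats with period 4.
So a_{71} = a_{0 + ((71-0) mod 4)} = a_3 = 2.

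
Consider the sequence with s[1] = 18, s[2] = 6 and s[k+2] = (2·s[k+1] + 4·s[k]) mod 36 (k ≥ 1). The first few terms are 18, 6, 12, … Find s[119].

24

s[1] = 18,  s[2] = 6,  s[3] = 12,  s[4] = 12,  s[5] = 0,  s[6] = 12,  s[7] = 24,  s[8] = 24,  s[9] = 0,  s[10] = 24,  s[11] = 12,  s[12] = 12.
Since (s[11], s[12]) = (s[3], s[4]) = (12, 12) (two consecutive terms determine the rest), the sequence is eventually periodic: after a pre-period of length 2 it cycles with period 8.
For k ≥ 3, s[k] depends only on (k - 3) mod 8. (119 - 3) mod 8 = 4, so s[119] = s[7] = 24.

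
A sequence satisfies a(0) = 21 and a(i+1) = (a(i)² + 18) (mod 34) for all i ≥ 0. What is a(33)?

19

a(0) = 21,  a(1) = 17,  a(2) = 1,  a(3) = 19,  a(4) = 5,  a(5) = 9,  a(6) = 31,  a(7) = 27,  a(8) = 33,  a(9) = 19.
Since a(9) = a(3) = 19, the sequence is eventually periodic: after a pre-period of length 3 it cycles with period 6.
For i ≥ 3, a(i) depends only on (i - 3) mod 6. (33 - 3) mod 6 = 0, so a(33) = a(3) = 19.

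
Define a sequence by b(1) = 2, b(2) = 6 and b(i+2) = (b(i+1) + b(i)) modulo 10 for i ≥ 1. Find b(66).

6

We have b(1) = 2,  b(2) = 6,  b(3) = 8,  b(4) = 4,  b(5) = 2,  b(6) = 6.
The sequence repeats with period 4.
(66 - 1) mod 4 = 1, so b(66) = b(2) = 6.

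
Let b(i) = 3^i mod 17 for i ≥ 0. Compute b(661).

We have b(0) = 1, b(1) = 3, b(2) = 9, b(3) = 10, b(4) = 13, b(5) = 5, b(6) = 15, b(7) = 11, b(8) = 16, b(9) = 14, b(10) = 8, b(11) = 7, b(12) = 4, b(13) = 12, b(14) = 2, b(15) = 6, b(16) = 1.
The sequence repeats with period 16.
(661 - 0) mod 16 = 5, so b(661) = b(5) = 5.

5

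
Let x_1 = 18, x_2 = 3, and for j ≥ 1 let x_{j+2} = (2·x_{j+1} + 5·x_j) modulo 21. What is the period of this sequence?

Computing terms: x_1 = 18, x_2 = 3, x_3 = 12, x_4 = 18, x_5 = 12, x_6 = 9, x_7 = 15, x_8 = 12, x_9 = 15, x_{10} = 6, x_{11} = 3, x_{12} = 15, x_{13} = 3, x_{14} = 18, x_{15} = 9, x_{16} = 3, x_{17} = 9, x_{18} = 12, x_{19} = 6, x_{20} = 9, x_{21} = 6, x_{22} = 15, x_{23} = 18, x_{24} = 6, x_{25} = 18, x_{26} = 3.
The sequence repeats with period 24.

24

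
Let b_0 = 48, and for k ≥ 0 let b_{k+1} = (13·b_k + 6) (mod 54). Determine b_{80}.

Computing terms: b_0 = 48,  b_1 = 36,  b_2 = 42,  b_3 = 12,  b_4 = 0,  b_5 = 6,  b_6 = 30,  b_7 = 18,  b_8 = 24,  b_9 = 48.
The sequence repeats with period 9.
So b_{80} = b_{0 + ((80-0) mod 9)} = b_8 = 24.

24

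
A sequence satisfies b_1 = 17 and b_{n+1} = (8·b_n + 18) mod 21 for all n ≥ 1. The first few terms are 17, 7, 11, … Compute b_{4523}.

17

We have b_1 = 17,  b_2 = 7,  b_3 = 11,  b_4 = 1,  b_5 = 5,  b_6 = 16,  b_7 = 20,  b_8 = 10,  b_9 = 14,  b_{10} = 4,  b_{11} = 8,  b_{12} = 19,  b_{13} = 2,  b_{14} = 13,  b_{15} = 17.
Since b_{15} = b_1 = 17, the sequence is periodic with period 14.
(4523 - 1) mod 14 = 0, so b_{4523} = b_1 = 17.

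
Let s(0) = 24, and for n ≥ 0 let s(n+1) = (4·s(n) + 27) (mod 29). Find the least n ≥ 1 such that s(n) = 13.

12

s(0) = 24,  s(1) = 7,  s(2) = 26,  s(3) = 15,  s(4) = 0,  s(5) = 27,  s(6) = 19,  s(7) = 16,  s(8) = 4,  s(9) = 14,  s(10) = 25,  s(11) = 11,  s(12) = 13,  s(13) = 21,  s(14) = 24.
Since s(14) = s(0) = 24, the sequence is periodic with period 14.
The value 13 first appears (with n ≥ 1) at s(12).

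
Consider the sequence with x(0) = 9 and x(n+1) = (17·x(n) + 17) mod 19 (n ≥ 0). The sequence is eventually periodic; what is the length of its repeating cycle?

x(0) = 9,  x(1) = 18,  x(2) = 0,  x(3) = 17,  x(4) = 2,  x(5) = 13,  x(6) = 10,  x(7) = 16,  x(8) = 4,  x(9) = 9.
The sequence repeats with period 9.

9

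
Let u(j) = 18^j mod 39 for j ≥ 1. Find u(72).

u(1) = 18,  u(2) = 12,  u(3) = 21,  u(4) = 27,  u(5) = 18.
The sequence repeats with period 4.
So u(72) = u(1 + ((72-1) mod 4)) = u(4) = 27.

27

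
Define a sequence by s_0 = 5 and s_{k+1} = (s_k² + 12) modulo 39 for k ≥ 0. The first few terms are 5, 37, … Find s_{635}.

16

Computing terms: s_0 = 5,  s_1 = 37,  s_2 = 16,  s_3 = 34,  s_4 = 37.
Since s_4 = s_1 = 37, the sequence is eventually periodic: after a pre-period of length 1 it cycles with period 3.
For k ≥ 1, s_k depends only on (k - 1) mod 3. (635 - 1) mod 3 = 1, so s_{635} = s_2 = 16.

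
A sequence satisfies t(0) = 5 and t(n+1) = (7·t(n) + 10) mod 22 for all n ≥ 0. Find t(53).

19

t(0) = 5,  t(1) = 1,  t(2) = 17,  t(3) = 19,  t(4) = 11,  t(5) = 21,  t(6) = 3,  t(7) = 9,  t(8) = 7,  t(9) = 15,  t(10) = 5.
Since t(10) = t(0) = 5, the sequence is periodic with period 10.
(53 - 0) mod 10 = 3, so t(53) = t(3) = 19.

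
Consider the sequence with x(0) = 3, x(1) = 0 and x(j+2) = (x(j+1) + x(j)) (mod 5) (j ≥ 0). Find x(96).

0

Listing terms: x(0) = 3; x(1) = 0; x(2) = 3; x(3) = 3; x(4) = 1; x(5) = 4; x(6) = 0; x(7) = 4; x(8) = 4; x(9) = 3; x(10) = 2; x(11) = 0; x(12) = 2; x(13) = 2; x(14) = 4; x(15) = 1; x(16) = 0; x(17) = 1; x(18) = 1; x(19) = 2; x(20) = 3; x(21) = 0.
The sequence repeats with period 20.
(96 - 0) mod 20 = 16, so x(96) = x(16) = 0.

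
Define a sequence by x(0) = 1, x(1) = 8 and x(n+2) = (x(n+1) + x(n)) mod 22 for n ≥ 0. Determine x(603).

Computing terms: x(0) = 1, x(1) = 8, x(2) = 9, x(3) = 17, x(4) = 4, x(5) = 21, x(6) = 3, x(7) = 2, x(8) = 5, x(9) = 7, x(10) = 12, x(11) = 19, x(12) = 9, x(13) = 6, x(14) = 15, x(15) = 21, x(16) = 14, x(17) = 13, x(18) = 5, x(19) = 18, x(20) = 1, x(21) = 19, x(22) = 20, x(23) = 17, x(24) = 15, x(25) = 10, x(26) = 3, x(27) = 13, x(28) = 16, x(29) = 7, x(30) = 1, x(31) = 8.
The sequence repeats with period 30.
So x(603) = x(0 + ((603-0) mod 30)) = x(3) = 17.

17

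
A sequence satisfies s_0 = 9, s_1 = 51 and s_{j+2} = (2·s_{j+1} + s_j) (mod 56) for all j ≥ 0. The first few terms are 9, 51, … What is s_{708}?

s_0 = 9, s_1 = 51, s_2 = 55, s_3 = 49, s_4 = 41, s_5 = 19, s_6 = 23, s_7 = 9, s_8 = 41, s_9 = 35, s_{10} = 55, s_{11} = 33, s_{12} = 9, s_{13} = 51.
Since (s_{12}, s_{13}) = (s_0, s_1) = (9, 51) (two consecutive terms determine the rest), the sequence is periodic with period 12.
So s_{708} = s_{0 + ((708-0) mod 12)} = s_0 = 9.

9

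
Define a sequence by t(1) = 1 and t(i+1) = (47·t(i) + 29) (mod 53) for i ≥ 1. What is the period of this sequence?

13

Listing terms: t(1) = 1, t(2) = 23, t(3) = 50, t(4) = 47, t(5) = 12, t(6) = 10, t(7) = 22, t(8) = 3, t(9) = 11, t(10) = 16, t(11) = 39, t(12) = 7, t(13) = 40, t(14) = 1.
Since t(14) = t(1) = 1, the sequence is periodic with period 13.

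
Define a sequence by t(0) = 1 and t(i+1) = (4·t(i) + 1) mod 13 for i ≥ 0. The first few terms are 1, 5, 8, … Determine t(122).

8

Computing terms: t(0) = 1; t(1) = 5; t(2) = 8; t(3) = 7; t(4) = 3; t(5) = 0; t(6) = 1.
Since t(6) = t(0) = 1, the sequence is periodic with period 6.
(122 - 0) mod 6 = 2, so t(122) = t(2) = 8.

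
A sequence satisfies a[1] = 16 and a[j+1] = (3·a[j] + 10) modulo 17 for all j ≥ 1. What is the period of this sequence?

Listing terms: a[1] = 16; a[2] = 7; a[3] = 14; a[4] = 1; a[5] = 13; a[6] = 15; a[7] = 4; a[8] = 5; a[9] = 8; a[10] = 0; a[11] = 10; a[12] = 6; a[13] = 11; a[14] = 9; a[15] = 3; a[16] = 2; a[17] = 16.
The sequence repeats with period 16.

16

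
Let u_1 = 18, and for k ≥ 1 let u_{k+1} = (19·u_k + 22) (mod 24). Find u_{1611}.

Computing terms: u_1 = 18,  u_2 = 4,  u_3 = 2,  u_4 = 12,  u_5 = 10,  u_6 = 20,  u_7 = 18.
Since u_7 = u_1 = 18, the sequence is periodic with period 6.
So u_{1611} = u_{1 + ((1611-1) mod 6)} = u_3 = 2.

2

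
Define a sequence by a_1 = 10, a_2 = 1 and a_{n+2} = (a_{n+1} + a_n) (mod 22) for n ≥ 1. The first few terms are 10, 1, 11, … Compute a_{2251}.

10

We have a_1 = 10, a_2 = 1, a_3 = 11, a_4 = 12, a_5 = 1, a_6 = 13, a_7 = 14, a_8 = 5, a_9 = 19, a_{10} = 2, a_{11} = 21, a_{12} = 1, a_{13} = 0, a_{14} = 1, a_{15} = 1, a_{16} = 2, a_{17} = 3, a_{18} = 5, a_{19} = 8, a_{20} = 13, a_{21} = 21, a_{22} = 12, a_{23} = 11, a_{24} = 1, a_{25} = 12, a_{26} = 13, a_{27} = 3, a_{28} = 16, a_{29} = 19, a_{30} = 13, a_{31} = 10, a_{32} = 1.
Since (a_{31}, a_{32}) = (a_1, a_2) = (10, 1) (two consecutive terms determine the rest), the sequence is periodic with period 30.
So a_{2251} = a_{1 + ((2251-1) mod 30)} = a_1 = 10.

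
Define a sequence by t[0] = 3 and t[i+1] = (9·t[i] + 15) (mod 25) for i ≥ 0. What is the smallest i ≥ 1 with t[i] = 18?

Computing terms: t[0] = 3, t[1] = 17, t[2] = 18, t[3] = 2, t[4] = 8, t[5] = 12, t[6] = 23, t[7] = 22, t[8] = 13, t[9] = 7, t[10] = 3.
Since t[10] = t[0] = 3, the sequence is periodic with period 10.
The value 18 first appears (with i ≥ 1) at t[2].

2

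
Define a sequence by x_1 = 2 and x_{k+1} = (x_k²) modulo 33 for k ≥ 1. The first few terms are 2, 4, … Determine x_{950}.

4

We have x_1 = 2,  x_2 = 4,  x_3 = 16,  x_4 = 25,  x_5 = 31,  x_6 = 4.
Since x_6 = x_2 = 4, the sequence is eventually periodic: after a pre-period of length 1 it cycles with period 4.
For k ≥ 2, x_k depends only on (k - 2) mod 4. (950 - 2) mod 4 = 0, so x_{950} = x_2 = 4.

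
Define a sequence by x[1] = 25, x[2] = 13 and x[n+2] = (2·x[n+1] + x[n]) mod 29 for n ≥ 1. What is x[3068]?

3

x[1] = 25,  x[2] = 13,  x[3] = 22,  x[4] = 28,  x[5] = 20,  x[6] = 10,  x[7] = 11,  x[8] = 3,  x[9] = 17,  x[10] = 8,  x[11] = 4,  x[12] = 16,  x[13] = 7,  x[14] = 1,  x[15] = 9,  x[16] = 19,  x[17] = 18,  x[18] = 26,  x[19] = 12,  x[20] = 21,  x[21] = 25,  x[22] = 13.
The sequence repeats with period 20.
So x[3068] = x[1 + ((3068-1) mod 20)] = x[8] = 3.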